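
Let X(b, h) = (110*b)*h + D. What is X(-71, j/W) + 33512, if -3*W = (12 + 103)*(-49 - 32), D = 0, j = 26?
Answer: 20770340/621 ≈ 33447.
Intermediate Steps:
W = 3105 (W = -(12 + 103)*(-49 - 32)/3 = -115*(-81)/3 = -⅓*(-9315) = 3105)
X(b, h) = 110*b*h (X(b, h) = (110*b)*h + 0 = 110*b*h + 0 = 110*b*h)
X(-71, j/W) + 33512 = 110*(-71)*(26/3105) + 33512 = -40612/621 + 33512 = 20770340/621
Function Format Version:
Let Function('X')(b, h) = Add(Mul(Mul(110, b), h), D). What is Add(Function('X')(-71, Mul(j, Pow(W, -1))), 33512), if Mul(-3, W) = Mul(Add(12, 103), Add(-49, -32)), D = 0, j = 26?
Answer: Rational(20770340, 621) ≈ 33447.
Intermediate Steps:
W = 3105 (W = Mul(Rational(-1, 3), Mul(Add(12, 103), Add(-49, -32))) = Mul(Rational(-1, 3), Mul(115, -81)) = Mul(Rational(-1, 3), -9315) = 3105)
Function('X')(b, h) = Mul(110, b, h) (Function('X')(b, h) = Add(Mul(Mul(110, b), h), 0) = Add(Mul(110, b, h), 0) = Mul(110, b, h))
Add(Function('X')(-71, Mul(j, Pow(W, -1))), 33512) = Add(Mul(110, -71, Mul(26, Pow(3105, -1))), 33512) = Add(Mul(110, -71, Mul(26, Rational(1, 3105))), 33512) = Add(Mul(110, -71, Rational(26, 3105)), 33512) = Add(Rational(-40612, 621), 33512) = Rational(20770340, 621)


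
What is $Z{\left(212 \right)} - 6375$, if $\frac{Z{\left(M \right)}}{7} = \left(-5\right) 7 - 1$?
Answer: $-6627$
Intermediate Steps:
$Z{\left(M \right)} = -252$ ($Z{\left(M \right)} = 7 \left(\left(-5\right) 7 - 1\right) = 7 \left(-35 - 1\right) = 7 \left(-36\right) = -252$)
$Z{\left(212 \right)} - 6375 = -252 - 6375 = -6627$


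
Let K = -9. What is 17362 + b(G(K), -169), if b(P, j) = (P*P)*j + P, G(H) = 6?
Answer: 11284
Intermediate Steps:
b(P, j) = P + j*P² (b(P, j) = P²*j + P = j*P² + P = P + j*P²)
17362 + b(G(K), -169) = 17362 + 6*(1 + 6*(-169)) = 17362 + 6*(1 - 1014) = 17362 + 6*(-1013) = 17362 - 6078 = 11284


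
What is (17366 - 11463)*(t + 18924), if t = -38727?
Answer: -116897109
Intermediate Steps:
(17366 - 11463)*(t + 18924) = (17366 - 11463)*(-38727 + 18924) = 5903*(-19803) = -116897109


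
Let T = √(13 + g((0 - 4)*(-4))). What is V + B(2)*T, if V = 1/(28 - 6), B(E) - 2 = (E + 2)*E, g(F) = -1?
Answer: 1/22 + 20*√3 ≈ 34.686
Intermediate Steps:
B(E) = 2 + E*(2 + E) (B(E) = 2 + (E + 2)*E = 2 + (2 + E)*E = 2 + E*(2 + E))
T = 2*√3 (T = √(13 - 1) = √12 = 2*√3 ≈ 3.4641)
V = 1/22 ≈ 0.045455
V + B(2)*T = 1/22 + (2 + 2² + 2*2)*(2*√3) = 1/22 + (2 + 4 + 4)*(2*√3) = 1/22 + 10*(2*√3) = 1/22 + 20*√3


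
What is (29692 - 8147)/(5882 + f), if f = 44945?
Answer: 21545/50827 ≈ 0.42389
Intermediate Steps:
(29692 - 8147)/(5882 + f) = (29692 - 8147)/(5882 + 44945) = 21545/50827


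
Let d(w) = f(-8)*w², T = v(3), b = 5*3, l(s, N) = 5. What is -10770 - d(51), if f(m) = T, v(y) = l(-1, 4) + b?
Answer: -62790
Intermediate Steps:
b = 15
v(y) = 20 (v(y) = 5 + 15 = 20)
T = 20
f(m) = 20
d(w) = 20*w²
-10770 - d(51) = -10770 - 20*51² = -10770 - 20*2601 = -10770 - 1*52020 = -10770 - 52020 = -62790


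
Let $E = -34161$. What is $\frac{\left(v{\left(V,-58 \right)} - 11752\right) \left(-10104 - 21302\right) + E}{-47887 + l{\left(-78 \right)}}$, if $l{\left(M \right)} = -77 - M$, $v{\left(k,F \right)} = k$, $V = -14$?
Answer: $- \frac{123162945}{15962} \approx -7716.0$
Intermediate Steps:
$\frac{\left(v{\left(V,-58 \right)} - 11752\right) \left(-10104 - 21302\right) + E}{-47887 + l{\left(-78 \right)}} = \frac{\left(-14 - 11752\right) \left(-10104 - 21302\right) - 34161}{-47887 - -1} = \frac{\left(-11766\right) \left(-31406\right) - 34161}{-47887 + \left(-77 + 78\right)} = \frac{369522996 - 34161}{-47887 + 1} = \frac{369488835}{-47886} = 369488835 \left(- \frac{1}{47886}\right) = - \frac{123162945}{15962}$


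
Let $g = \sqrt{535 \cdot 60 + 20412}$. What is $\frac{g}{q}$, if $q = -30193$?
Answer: $- \frac{4 \sqrt{3282}}{30193} \approx -0.0075897$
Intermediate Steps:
$g = 4 \sqrt{3282}$ ($g = \sqrt{32100 + 20412} = \sqrt{52512} = 4 \sqrt{3282} \approx 229.16$)
$\frac{g}{q} = \frac{4 \sqrt{3282}}{-30193} = 4 \sqrt{3282} \left(- \frac{1}{30193}\right) = - \frac{4 \sqrt{3282}}{30193}$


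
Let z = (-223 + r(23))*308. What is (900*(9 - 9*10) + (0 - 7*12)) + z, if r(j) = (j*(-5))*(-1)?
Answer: -106248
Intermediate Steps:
r(j) = 5*j (r(j) = -5*j*(-1) = 5*j)
z = -33264 (z = (-223 + 5*23)*308 = (-223 + 115)*308 = -108*308 = -33264)
(900*(9 - 9*10) + (0 - 7*12)) + z = (900*(9 - 9*10) + (0 - 7*12)) - 33264 = (900*(9 - 90) + (0 - 84)) - 33264 = (900*(-81) - 84) - 33264 = (-72900 - 84) - 33264 = -72984 - 33264 = -106248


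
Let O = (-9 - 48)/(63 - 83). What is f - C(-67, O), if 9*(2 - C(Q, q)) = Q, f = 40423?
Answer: 363722/9 ≈ 40414.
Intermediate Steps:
O = 57/20 (O = -57/(-20) = -57*(-1/20) = 57/20 ≈ 2.8500)
C(Q, q) = 2 - Q/9
f - C(-67, O) = 40423 - (2 - ⅑*(-67)) = 40423 - (2 + 67/9) = 40423 - 1*85/9 = 40423 - 85/9 = 363722/9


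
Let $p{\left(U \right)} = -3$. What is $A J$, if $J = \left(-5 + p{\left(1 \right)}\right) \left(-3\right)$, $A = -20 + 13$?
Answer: $-168$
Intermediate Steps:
$A = -7$
$J = 24$ ($J = \left(-5 - 3\right) \left(-3\right) = \left(-8\right) \left(-3\right) = 24$)
$A J = \left(-7\right) 24 = -168$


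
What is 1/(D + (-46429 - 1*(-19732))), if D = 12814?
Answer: -1/13883 ≈ -7.2031e-5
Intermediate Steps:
1/(D + (-46429 - 1*(-19732))) = 1/(12814 + (-46429 - 1*(-19732))) = 1/(12814 + (-46429 + 19732)) = 1/(12814 - 26697) = 1/(-13883) = -1/13883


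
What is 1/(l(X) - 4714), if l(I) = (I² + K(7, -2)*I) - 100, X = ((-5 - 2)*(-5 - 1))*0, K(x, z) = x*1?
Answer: -1/4814 ≈ -0.00020773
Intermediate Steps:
K(x, z) = x
X = 0 (X = -7*(-6)*0 = 42*0 = 0)
l(I) = -100 + I² + 7*I (l(I) = (I² + 7*I) - 100 = -100 + I² + 7*I)
1/(l(X) - 4714) = 1/((-100 + 0² + 7*0) - 4714) = 1/((-100 + 0 + 0) - 4714) = 1/(-100 - 4714) = 1/(-4814) = -1/4814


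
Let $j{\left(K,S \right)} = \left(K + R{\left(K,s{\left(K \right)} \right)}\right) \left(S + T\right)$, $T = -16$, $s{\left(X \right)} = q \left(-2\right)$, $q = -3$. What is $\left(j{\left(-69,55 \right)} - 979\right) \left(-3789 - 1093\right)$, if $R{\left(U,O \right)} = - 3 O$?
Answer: $21344104$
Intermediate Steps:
$s{\left(X \right)} = 6$ ($s{\left(X \right)} = \left(-3\right) \left(-2\right) = 6$)
$j{\left(K,S \right)} = \left(-18 + K\right) \left(-16 + S\right)$ ($j{\left(K,S \right)} = \left(K - 18\right) \left(S - 16\right) = \left(K - 18\right) \left(-16 + S\right) = \left(-18 + K\right) \left(-16 + S\right)$)
$\left(j{\left(-69,55 \right)} - 979\right) \left(-3789 - 1093\right) = \left(\left(288 - 990 - -1104 - 3795\right) - 979\right) \left(-3789 - 1093\right) = \left(\left(288 - 990 + 1104 - 3795\right) - 979\right) \left(-4882\right) = \left(-3393 - 979\right) \left(-4882\right) = \left(-4372\right) \left(-4882\right) = 21344104$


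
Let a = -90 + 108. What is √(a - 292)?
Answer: I*√274 ≈ 16.553*I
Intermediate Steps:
a = 18
√(a - 292) = √(18 - 292) = √(-274) = I*√274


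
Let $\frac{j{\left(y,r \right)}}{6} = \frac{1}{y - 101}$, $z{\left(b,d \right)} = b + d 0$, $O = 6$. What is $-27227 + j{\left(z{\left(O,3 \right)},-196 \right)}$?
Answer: $- \frac{2586571}{95} \approx -27227.0$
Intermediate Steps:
$z{\left(b,d \right)} = b$ ($z{\left(b,d \right)} = b + 0 = b$)
$j{\left(y,r \right)} = \frac{6}{-101 + y}$ ($j{\left(y,r \right)} = \frac{6}{y - 101} = \frac{6}{-101 + y}$)
$-27227 + j{\left(z{\left(O,3 \right)},-196 \right)} = -27227 + \frac{6}{-101 + 6} = -27227 + \frac{6}{-95} = -27227 + 6 \left(- \frac{1}{95}\right) = -27227 - \frac{6}{95} = - \frac{2586571}{95}$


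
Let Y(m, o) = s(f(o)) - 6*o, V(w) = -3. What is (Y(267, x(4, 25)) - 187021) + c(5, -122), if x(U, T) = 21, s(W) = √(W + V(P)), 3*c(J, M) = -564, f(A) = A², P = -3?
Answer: -187335 + √438 ≈ -1.8731e+5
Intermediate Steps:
c(J, M) = -188 (c(J, M) = (⅓)*(-564) = -188)
s(W) = √(-3 + W) (s(W) = √(W - 3) = √(-3 + W))
Y(m, o) = √(-3 + o²) - 6*o
(Y(267, x(4, 25)) - 187021) + c(5, -122) = ((√(-3 + 21²) - 6*21) - 187021) - 188 = ((√(-3 + 441) - 126) - 187021) - 188 = ((√438 - 126) - 187021) - 188 = ((-126 + √438) - 187021) - 188 = (-187147 + √438) - 188 = -187335 + √438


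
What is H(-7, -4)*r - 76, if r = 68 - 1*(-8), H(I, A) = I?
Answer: -608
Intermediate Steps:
r = 76 (r = 68 + 8 = 76)
H(-7, -4)*r - 76 = -7*76 - 76 = -532 - 76 = -608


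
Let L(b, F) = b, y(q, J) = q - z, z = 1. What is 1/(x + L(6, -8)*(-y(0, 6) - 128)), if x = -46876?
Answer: -1/47638 ≈ -2.0992e-5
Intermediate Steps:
y(q, J) = -1 + q (y(q, J) = q - 1*1 = q - 1 = -1 + q)
1/(x + L(6, -8)*(-y(0, 6) - 128)) = 1/(-46876 + 6*(-(-1 + 0) - 128)) = 1/(-46876 + 6*(-1*(-1) - 128)) = 1/(-46876 + 6*(1 - 128)) = 1/(-46876 + 6*(-127)) = 1/(-46876 - 762) = 1/(-47638) = -1/47638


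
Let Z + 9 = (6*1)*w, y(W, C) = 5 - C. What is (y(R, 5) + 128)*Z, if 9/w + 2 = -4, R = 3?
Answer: -2304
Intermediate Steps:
w = -3/2 (w = 9/(-2 - 4) = 9/(-6) = 9*(-⅙) = -3/2 ≈ -1.5000)
Z = -18 (Z = -9 + (6*1)*(-3/2) = -9 + 6*(-3/2) = -9 - 9 = -18)
(y(R, 5) + 128)*Z = ((5 - 1*5) + 128)*(-18) = ((5 - 5) + 128)*(-18) = (0 + 128)*(-18) = 128*(-18) = -2304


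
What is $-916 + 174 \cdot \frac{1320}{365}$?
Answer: $- \frac{20932}{73} \approx -286.74$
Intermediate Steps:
$-916 + 174 \cdot \frac{1320}{365} = -916 + 174 \cdot 1320 \cdot \frac{1}{365} = -916 + 174 \cdot \frac{264}{73} = -916 + \frac{45936}{73} = - \frac{20932}{73}$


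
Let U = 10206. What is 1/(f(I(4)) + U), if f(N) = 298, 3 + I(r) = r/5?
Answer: 1/10504 ≈ 9.5202e-5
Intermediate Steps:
I(r) = -3 + r/5
1/(f(I(4)) + U) = 1/(298 + 10206) = 1/10504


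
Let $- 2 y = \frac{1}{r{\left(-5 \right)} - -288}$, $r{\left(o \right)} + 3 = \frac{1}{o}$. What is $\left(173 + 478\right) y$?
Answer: $- \frac{3255}{2848} \approx -1.1429$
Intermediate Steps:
$r{\left(o \right)} = -3 + \frac{1}{o}$
$y = - \frac{5}{2848}$ ($y = - \frac{1}{2 \left(\left(-3 + \frac{1}{-5}\right) - -288\right)} = - \frac{1}{2 \left(\left(-3 - \frac{1}{5}\right) + 288\right)} = - \frac{1}{2 \left(- \frac{16}{5} + 288\right)} = - \frac{1}{2 \cdot \frac{1424}{5}} = \left(- \frac{1}{2}\right) \frac{5}{1424} = - \frac{5}{2848} \approx -0.0017556$)
$\left(173 + 478\right) y = \left(173 + 478\right) \left(- \frac{5}{2848}\right) = 651 \left(- \frac{5}{2848}\right) = - \frac{3255}{2848}$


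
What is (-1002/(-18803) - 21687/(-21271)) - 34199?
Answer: -13677755511784/399958613 ≈ -34198.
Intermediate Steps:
(-1002/(-18803) - 21687/(-21271)) - 34199 = (-1002*(-1/18803) - 21687*(-1/21271)) - 34199 = (1002/18803 + 21687/21271) - 34199 = 429094203/399958613 - 34199 = -13677755511784/399958613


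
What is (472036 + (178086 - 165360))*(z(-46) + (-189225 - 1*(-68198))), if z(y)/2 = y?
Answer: -58713888678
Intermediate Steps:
z(y) = 2*y
(472036 + (178086 - 165360))*(z(-46) + (-189225 - 1*(-68198))) = (472036 + (178086 - 165360))*(2*(-46) + (-189225 - 1*(-68198))) = (472036 + 12726)*(-92 + (-189225 + 68198)) = 484762*(-92 - 121027) = 484762*(-121119) = -58713888678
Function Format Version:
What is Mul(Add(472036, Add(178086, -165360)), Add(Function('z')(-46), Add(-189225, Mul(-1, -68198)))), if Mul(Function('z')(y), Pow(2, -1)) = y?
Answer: -58713888678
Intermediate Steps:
Function('z')(y) = Mul(2, y)
Mul(Add(472036, Add(178086, -165360)), Add(Function('z')(-46), Add(-189225, Mul(-1, -68198)))) = Mul(Add(472036, Add(178086, -165360)), Add(Mul(2, -46), Add(-189225, Mul(-1, -68198)))) = Mul(Add(472036, 12726), Add(-92, Add(-189225, 68198))) = Mul(484762, Add(-92, -121027)) = Mul(484762, -121119) = -58713888678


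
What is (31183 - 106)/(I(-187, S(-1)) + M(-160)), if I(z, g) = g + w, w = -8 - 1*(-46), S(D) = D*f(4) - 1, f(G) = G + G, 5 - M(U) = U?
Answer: 31077/194 ≈ 160.19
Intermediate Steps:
M(U) = 5 - U
f(G) = 2*G
S(D) = -1 + 8*D (S(D) = D*(2*4) - 1 = D*8 - 1 = 8*D - 1 = -1 + 8*D)
w = 38 (w = -8 + 46 = 38)
I(z, g) = 38 + g (I(z, g) = g + 38 = 38 + g)
(31183 - 106)/(I(-187, S(-1)) + M(-160)) = (31183 - 106)/((38 + (-1 + 8*(-1))) + (5 - 1*(-160))) = 31077/((38 + (-1 - 8)) + (5 + 160)) = 31077/((38 - 9) + 165) = 31077/(29 + 165) = 31077/194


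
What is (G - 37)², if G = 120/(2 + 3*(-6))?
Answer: 7921/4 ≈ 1980.3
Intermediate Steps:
G = -15/2 (G = 120/(2 - 18) = 120/(-16) = 120*(-1/16) = -15/2 ≈ -7.5000)
(G - 37)² = (-15/2 - 37)² = (-89/2)² = 7921/4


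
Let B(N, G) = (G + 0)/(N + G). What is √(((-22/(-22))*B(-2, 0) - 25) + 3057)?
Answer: 2*√758 ≈ 55.064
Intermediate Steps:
B(N, G) = G/(G + N)
√(((-22/(-22))*B(-2, 0) - 25) + 3057) = √(((-22/(-22))*(0/(0 - 2)) - 25) + 3057) = √(((-22*(-1/22))*(0/(-2)) - 25) + 3057) = √((1*(0*(-½)) - 25) + 3057) = √((1*0 - 25) + 3057) = √((0 - 25) + 3057) = √(-25 + 3057) = √3032 = 2*√758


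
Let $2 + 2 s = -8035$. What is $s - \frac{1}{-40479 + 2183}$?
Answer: $- \frac{153892475}{38296} \approx -4018.5$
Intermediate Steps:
$s = - \frac{8037}{2}$ ($s = -1 + \frac{1}{2} \left(-8035\right) = -1 - \frac{8035}{2} = - \frac{8037}{2} \approx -4018.5$)
$s - \frac{1}{-40479 + 2183} = - \frac{8037}{2} - \frac{1}{-40479 + 2183} = - \frac{8037}{2} - \frac{1}{-38296} = - \frac{8037}{2} - - \frac{1}{38296} = - \frac{8037}{2} + \frac{1}{38296} = - \frac{153892475}{38296}$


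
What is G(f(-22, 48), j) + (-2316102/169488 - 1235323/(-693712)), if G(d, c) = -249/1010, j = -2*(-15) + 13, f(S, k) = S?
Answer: -15006094461089/1236996021360 ≈ -12.131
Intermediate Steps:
j = 43 (j = 30 + 13 = 43)
G(d, c) = -249/1010 (G(d, c) = -249*1/1010 = -249/1010)
G(f(-22, 48), j) + (-2316102/169488 - 1235323/(-693712)) = -249/1010 + (-2316102/169488 - 1235323/(-693712)) = -249/1010 + (-2316102*1/169488 - 1235323*(-1/693712)) = -249/1010 + (-386017/28248 + 1235323/693712) = -249/1010 - 29111152625/2449497072 = -15006094461089/1236996021360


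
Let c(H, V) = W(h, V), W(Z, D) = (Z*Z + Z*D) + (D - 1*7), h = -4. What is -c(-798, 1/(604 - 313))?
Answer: -872/97 ≈ -8.9897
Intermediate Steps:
W(Z, D) = -7 + D + Z² + D*Z (W(Z, D) = (Z² + D*Z) + (D - 7) = (Z² + D*Z) + (-7 + D) = -7 + D + Z² + D*Z)
c(H, V) = 9 - 3*V (c(H, V) = -7 + V + (-4)² + V*(-4) = -7 + V + 16 - 4*V = 9 - 3*V)
-c(-798, 1/(604 - 313)) = -(9 - 3/(604 - 313)) = -(9 - 3/291) = -(9 - 3*1/291) = -(9 - 1/97) = -1*872/97 = -872/97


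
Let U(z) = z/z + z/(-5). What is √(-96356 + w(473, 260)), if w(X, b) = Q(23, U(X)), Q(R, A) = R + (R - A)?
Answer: 7*I*√49090/5 ≈ 310.19*I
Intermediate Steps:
U(z) = 1 - z/5 (U(z) = 1 + z*(-⅕) = 1 - z/5)
Q(R, A) = -A + 2*R
w(X, b) = 45 + X/5 (w(X, b) = -(1 - X/5) + 2*23 = (-1 + X/5) + 46 = 45 + X/5)
√(-96356 + w(473, 260)) = √(-96356 + (45 + (⅕)*473)) = √(-96356 + (45 + 473/5)) = √(-96356 + 698/5) = √(-481082/5) = 7*I*√49090/5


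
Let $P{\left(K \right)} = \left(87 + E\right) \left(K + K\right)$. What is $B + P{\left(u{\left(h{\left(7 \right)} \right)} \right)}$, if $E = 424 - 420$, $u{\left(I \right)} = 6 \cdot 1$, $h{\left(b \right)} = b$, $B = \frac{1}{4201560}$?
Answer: $\frac{4588103521}{4201560} \approx 1092.0$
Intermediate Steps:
$B = \frac{1}{4201560} \approx 2.3801 \cdot 10^{-7}$
$u{\left(I \right)} = 6$
$E = 4$ ($E = 424 - 420 = 4$)
$P{\left(K \right)} = 182 K$ ($P{\left(K \right)} = \left(87 + 4\right) \left(K + K\right) = 91 \cdot 2 K = 182 K$)
$B + P{\left(u{\left(h{\left(7 \right)} \right)} \right)} = \frac{1}{4201560} + 182 \cdot 6 = \frac{1}{4201560} + 1092 = \frac{4588103521}{4201560}$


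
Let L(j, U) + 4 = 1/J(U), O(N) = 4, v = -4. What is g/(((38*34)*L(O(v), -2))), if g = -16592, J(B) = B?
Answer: 488/171 ≈ 2.8538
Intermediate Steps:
L(j, U) = -4 + 1/U
g/(((38*34)*L(O(v), -2))) = -16592*1/(1292*(-4 + 1/(-2))) = -16592*1/(1292*(-4 - ½)) = -16592/(1292*(-9/2)) = -16592/(-5814) = -16592*(-1/5814) = 488/171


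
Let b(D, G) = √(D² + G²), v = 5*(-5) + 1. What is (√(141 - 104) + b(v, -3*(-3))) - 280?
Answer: -280 + √37 + 3*√73 ≈ -248.29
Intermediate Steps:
v = -24 (v = -25 + 1 = -24)
(√(141 - 104) + b(v, -3*(-3))) - 280 = (√(141 - 104) + √((-24)² + (-3*(-3))²)) - 280 = (√37 + √(576 + 9²)) - 280 = (√37 + √(576 + 81)) - 280 = (√37 + √657) - 280 = (√37 + 3*√73) - 280 = -280 + √37 + 3*√73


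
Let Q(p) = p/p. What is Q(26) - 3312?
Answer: -3311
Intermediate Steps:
Q(p) = 1
Q(26) - 3312 = 1 - 3312 = -3311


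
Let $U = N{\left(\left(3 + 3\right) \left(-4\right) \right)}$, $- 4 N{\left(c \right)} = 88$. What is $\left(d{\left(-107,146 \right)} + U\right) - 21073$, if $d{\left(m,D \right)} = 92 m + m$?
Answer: $-31046$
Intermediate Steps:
$N{\left(c \right)} = -22$ ($N{\left(c \right)} = \left(- \frac{1}{4}\right) 88 = -22$)
$U = -22$
$d{\left(m,D \right)} = 93 m$
$\left(d{\left(-107,146 \right)} + U\right) - 21073 = \left(93 \left(-107\right) - 22\right) - 21073 = \left(-9951 - 22\right) - 21073 = -9973 - 21073 = -31046$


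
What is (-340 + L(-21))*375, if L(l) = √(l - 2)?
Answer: -127500 + 375*I*√23 ≈ -1.275e+5 + 1798.4*I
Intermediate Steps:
L(l) = √(-2 + l)
(-340 + L(-21))*375 = (-340 + √(-2 - 21))*375 = (-340 + √(-23))*375 = (-340 + I*√23)*375 = -127500 + 375*I*√23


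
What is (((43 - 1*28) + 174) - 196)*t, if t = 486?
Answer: -3402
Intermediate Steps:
(((43 - 1*28) + 174) - 196)*t = (((43 - 1*28) + 174) - 196)*486 = (((43 - 28) + 174) - 196)*486 = ((15 + 174) - 196)*486 = (189 - 196)*486 = -7*486 = -3402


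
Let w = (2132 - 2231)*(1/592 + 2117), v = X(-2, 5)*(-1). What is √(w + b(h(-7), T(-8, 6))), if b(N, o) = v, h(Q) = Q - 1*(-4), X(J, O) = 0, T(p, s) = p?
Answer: 3*I*√510078855/148 ≈ 457.8*I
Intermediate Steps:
h(Q) = 4 + Q (h(Q) = Q + 4 = 4 + Q)
v = 0 (v = 0*(-1) = 0)
b(N, o) = 0
w = -124073235/592 (w = -99*(1/592 + 2117) = -99*1253265/592 = -124073235/592 ≈ -2.0958e+5)
√(w + b(h(-7), T(-8, 6))) = √(-124073235/592 + 0) = √(-124073235/592) = 3*I*√510078855/148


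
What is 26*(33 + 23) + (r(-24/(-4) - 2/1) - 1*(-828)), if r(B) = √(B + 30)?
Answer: 2284 + √34 ≈ 2289.8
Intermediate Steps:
r(B) = √(30 + B)
26*(33 + 23) + (r(-24/(-4) - 2/1) - 1*(-828)) = 26*(33 + 23) + (√(30 + (-24/(-4) - 2/1)) - 1*(-828)) = 26*56 + (√(30 + (-24*(-¼) - 2*1)) + 828) = 1456 + (√(30 + (6 - 2)) + 828) = 1456 + (√(30 + 4) + 828) = 1456 + (√34 + 828) = 1456 + (828 + √34) = 2284 + √34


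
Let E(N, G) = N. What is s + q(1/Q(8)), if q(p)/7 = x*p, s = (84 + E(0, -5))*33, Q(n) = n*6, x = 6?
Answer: 22183/8 ≈ 2772.9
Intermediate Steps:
Q(n) = 6*n
s = 2772 (s = (84 + 0)*33 = 84*33 = 2772)
q(p) = 42*p (q(p) = 7*(6*p) = 42*p)
s + q(1/Q(8)) = 2772 + 42/((6*8)) = 2772 + 42/48 = 2772 + 42*(1/48) = 2772 + 7/8 = 22183/8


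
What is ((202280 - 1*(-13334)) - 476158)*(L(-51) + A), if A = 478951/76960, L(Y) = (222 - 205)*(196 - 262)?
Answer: 699154915998/2405 ≈ 2.9071e+8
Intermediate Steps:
L(Y) = -1122 (L(Y) = 17*(-66) = -1122)
A = 478951/76960 (A = 478951*(1/76960) = 478951/76960 ≈ 6.2234)
((202280 - 1*(-13334)) - 476158)*(L(-51) + A) = ((202280 - 1*(-13334)) - 476158)*(-1122 + 478951/76960) = ((202280 + 13334) - 476158)*(-85870169/76960) = (215614 - 476158)*(-85870169/76960) = -260544*(-85870169/76960) = 699154915998/2405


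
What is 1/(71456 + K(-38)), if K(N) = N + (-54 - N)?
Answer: 1/71402 ≈ 1.4005e-5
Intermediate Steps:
K(N) = -54
1/(71456 + K(-38)) = 1/(71456 - 54) = 1/71402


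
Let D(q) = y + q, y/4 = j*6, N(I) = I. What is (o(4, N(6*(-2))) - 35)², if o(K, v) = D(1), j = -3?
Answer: 11236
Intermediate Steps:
y = -72 (y = 4*(-3*6) = 4*(-18) = -72)
D(q) = -72 + q
o(K, v) = -71 (o(K, v) = -72 + 1 = -71)
(o(4, N(6*(-2))) - 35)² = (-71 - 35)² = (-106)² = 11236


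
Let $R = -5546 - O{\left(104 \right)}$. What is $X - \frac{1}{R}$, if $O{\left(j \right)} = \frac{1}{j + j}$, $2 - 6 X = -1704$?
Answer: $\frac{327998327}{1153569} \approx 284.33$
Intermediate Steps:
$X = \frac{853}{3}$ ($X = \frac{1}{3} - -284 = \frac{1}{3} + 284 = \frac{853}{3} \approx 284.33$)
$O{\left(j \right)} = \frac{1}{2 j}$
$R = - \frac{1153569}{208}$ ($R = -5546 - \frac{1}{2 \cdot 104} = -5546 - \frac{1}{2} \cdot \frac{1}{104} = -5546 - \frac{1}{208} = - \frac{1153569}{208} \approx -5546.0$)
$X - \frac{1}{R} = \frac{853}{3} - \frac{1}{- \frac{1153569}{208}} = \frac{853}{3} - - \frac{208}{1153569} = \frac{853}{3} + \frac{208}{1153569} = \frac{327998327}{1153569}$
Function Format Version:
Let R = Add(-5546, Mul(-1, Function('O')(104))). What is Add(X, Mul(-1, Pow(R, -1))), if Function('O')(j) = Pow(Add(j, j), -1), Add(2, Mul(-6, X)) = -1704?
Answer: Rational(327998327, 1153569) ≈ 284.33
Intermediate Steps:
X = Rational(853, 3) (X = Add(Rational(1, 3), Mul(Rational(-1, 6), -1704)) = Add(Rational(1, 3), 284) = Rational(853, 3) ≈ 284.33)
Function('O')(j) = Mul(Rational(1, 2), Pow(j, -1)) (Function('O')(j) = Pow(Mul(2, j), -1) = Mul(Rational(1, 2), Pow(j, -1)))
R = Rational(-1153569, 208) (R = Add(-5546, Mul(-1, Mul(Rational(1, 2), Pow(104, -1)))) = Add(-5546, Mul(-1, Mul(Rational(1, 2), Rational(1, 104)))) = Add(-5546, Mul(-1, Rational(1, 208))) = Add(-5546, Rational(-1, 208)) = Rational(-1153569, 208) ≈ -5546.0)
Add(X, Mul(-1, Pow(R, -1))) = Add(Rational(853, 3), Mul(-1, Pow(Rational(-1153569, 208), -1))) = Add(Rational(853, 3), Mul(-1, Rational(-208, 1153569))) = Add(Rational(853, 3), Rational(208, 1153569)) = Rational(327998327, 1153569)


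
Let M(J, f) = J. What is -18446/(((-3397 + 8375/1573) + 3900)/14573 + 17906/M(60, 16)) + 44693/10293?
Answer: -121396383283700459/2112705693410601 ≈ -57.460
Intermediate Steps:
-18446/(((-3397 + 8375/1573) + 3900)/14573 + 17906/M(60, 16)) + 44693/10293 = -18446/(((-3397 + 8375/1573) + 3900)/14573 + 17906/60) + 44693/10293 = -18446/(((-3397 + 8375*(1/1573)) + 3900)*(1/14573) + 17906*(1/60)) + 44693*(1/10293) = -18446/(((-3397 + 8375/1573) + 3900)*(1/14573) + 8953/30) + 44693/10293 = -18446/((-5335106/1573 + 3900)*(1/14573) + 8953/30) + 44693/10293 = -18446/((799594/1573)*(1/14573) + 8953/30) + 44693/10293 = -18446/(799594/22923329 + 8953/30) + 44693/10293 = -18446/205256552357/687699870 + 44693/10293 = -18446*687699870/205256552357 + 44693/10293 = -12685311802020/205256552357 + 44693/10293 = -121396383283700459/2112705693410601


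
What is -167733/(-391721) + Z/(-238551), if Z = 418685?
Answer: -123994832002/93445436271 ≈ -1.3269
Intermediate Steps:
-167733/(-391721) + Z/(-238551) = -167733/(-391721) + 418685/(-238551) = -167733*(-1/391721) + 418685*(-1/238551) = 167733/391721 - 418685/238551 = -123994832002/93445436271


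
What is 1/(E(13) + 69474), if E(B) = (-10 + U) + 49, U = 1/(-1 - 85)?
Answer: 86/5978117 ≈ 1.4386e-5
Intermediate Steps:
U = -1/86 (U = 1/(-86) = -1/86 ≈ -0.011628)
E(B) = 3353/86 (E(B) = (-10 - 1/86) + 49 = -861/86 + 49 = 3353/86)
1/(E(13) + 69474) = 1/(3353/86 + 69474) = 1/(5978117/86) = 86/5978117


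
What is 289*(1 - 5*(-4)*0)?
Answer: 289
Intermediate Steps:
289*(1 - 5*(-4)*0) = 289*(1 + 20*0) = 289*(1 + 0) = 289*1 = 289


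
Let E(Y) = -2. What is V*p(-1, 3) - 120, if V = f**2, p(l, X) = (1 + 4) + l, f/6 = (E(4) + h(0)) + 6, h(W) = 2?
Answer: 5064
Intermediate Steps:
f = 36 (f = 6*((-2 + 2) + 6) = 6*(0 + 6) = 6*6 = 36)
p(l, X) = 5 + l
V = 1296 (V = 36**2 = 1296)
V*p(-1, 3) - 120 = 1296*(5 - 1) - 120 = 1296*4 - 120 = 5184 - 120 = 5064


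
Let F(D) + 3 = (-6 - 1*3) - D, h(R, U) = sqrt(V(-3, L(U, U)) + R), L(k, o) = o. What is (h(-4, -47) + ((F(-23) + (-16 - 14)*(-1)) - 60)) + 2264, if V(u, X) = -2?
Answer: 2245 + I*sqrt(6) ≈ 2245.0 + 2.4495*I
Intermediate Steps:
h(R, U) = sqrt(-2 + R)
F(D) = -12 - D (F(D) = -3 + ((-6 - 1*3) - D) = -3 + ((-6 - 3) - D) = -3 + (-9 - D) = -12 - D)
(h(-4, -47) + ((F(-23) + (-16 - 14)*(-1)) - 60)) + 2264 = (sqrt(-2 - 4) + (((-12 - 1*(-23)) + (-16 - 14)*(-1)) - 60)) + 2264 = (sqrt(-6) + (((-12 + 23) - 30*(-1)) - 60)) + 2264 = (I*sqrt(6) + ((11 + 30) - 60)) + 2264 = (I*sqrt(6) + (41 - 60)) + 2264 = (I*sqrt(6) - 19) + 2264 = (-19 + I*sqrt(6)) + 2264 = 2245 + I*sqrt(6)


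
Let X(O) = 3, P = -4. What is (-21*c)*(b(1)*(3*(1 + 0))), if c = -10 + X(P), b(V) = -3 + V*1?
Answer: -882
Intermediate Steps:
b(V) = -3 + V
c = -7 (c = -10 + 3 = -7)
(-21*c)*(b(1)*(3*(1 + 0))) = (-21*(-7))*((-3 + 1)*(3*(1 + 0))) = 147*(-6) = -882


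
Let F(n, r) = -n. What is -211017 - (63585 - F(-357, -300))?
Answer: -274245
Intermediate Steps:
-211017 - (63585 - F(-357, -300)) = -211017 - (63585 - (-1)*(-357)) = -211017 - (63585 - 1*357) = -211017 - (63585 - 357) = -211017 - 1*63228 = -211017 - 63228 = -274245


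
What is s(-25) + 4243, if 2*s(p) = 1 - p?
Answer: 4256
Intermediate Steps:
s(p) = 1/2 - p/2 (s(p) = (1 - p)/2 = 1/2 - p/2)
s(-25) + 4243 = (1/2 - 1/2*(-25)) + 4243 = (1/2 + 25/2) + 4243 = 13 + 4243 = 4256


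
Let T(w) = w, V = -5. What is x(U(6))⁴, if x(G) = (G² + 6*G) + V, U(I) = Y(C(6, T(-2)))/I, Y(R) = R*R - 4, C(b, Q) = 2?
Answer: 625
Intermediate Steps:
Y(R) = -4 + R² (Y(R) = R² - 4 = -4 + R²)
U(I) = 0 (U(I) = (-4 + 2²)/I = (-4 + 4)/I = 0/I = 0)
x(G) = -5 + G² + 6*G (x(G) = (G² + 6*G) - 5 = -5 + G² + 6*G)
x(U(6))⁴ = (-5 + 0² + 6*0)⁴ = (-5 + 0 + 0)⁴ = (-5)⁴ = 625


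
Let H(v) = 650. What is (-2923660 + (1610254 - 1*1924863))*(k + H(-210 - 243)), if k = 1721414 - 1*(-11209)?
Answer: -5612804224437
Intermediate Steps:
k = 1732623 (k = 1721414 + 11209 = 1732623)
(-2923660 + (1610254 - 1*1924863))*(k + H(-210 - 243)) = (-2923660 + (1610254 - 1*1924863))*(1732623 + 650) = (-2923660 + (1610254 - 1924863))*1733273 = (-2923660 - 314609)*1733273 = -3238269*1733273 = -5612804224437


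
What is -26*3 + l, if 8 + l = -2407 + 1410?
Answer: -1083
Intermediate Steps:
l = -1005 (l = -8 + (-2407 + 1410) = -8 - 997 = -1005)
-26*3 + l = -26*3 - 1005 = -78 - 1005 = -1083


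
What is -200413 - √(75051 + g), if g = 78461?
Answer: -200413 - 2*√38378 ≈ -2.0080e+5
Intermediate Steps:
-200413 - √(75051 + g) = -200413 - √(75051 + 78461) = -200413 - √153512 = -200413 - 2*√38378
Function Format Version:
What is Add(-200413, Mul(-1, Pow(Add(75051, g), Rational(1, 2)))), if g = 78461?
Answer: Add(-200413, Mul(-2, Pow(38378, Rational(1, 2)))) ≈ -2.0080e+5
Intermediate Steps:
Add(-200413, Mul(-1, Pow(Add(75051, g), Rational(1, 2)))) = Add(-200413, Mul(-1, Pow(Add(75051, 78461), Rational(1, 2)))) = Add(-200413, Mul(-1, Pow(153512, Rational(1, 2)))) = Add(-200413, Mul(-1, Mul(2, Pow(38378, Rational(1, 2))))) = Add(-200413, Mul(-2, Pow(38378, Rational(1, 2))))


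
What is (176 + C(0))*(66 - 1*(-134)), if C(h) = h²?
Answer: 35200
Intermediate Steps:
(176 + C(0))*(66 - 1*(-134)) = (176 + 0²)*(66 - 1*(-134)) = (176 + 0)*(66 + 134) = 176*200 = 35200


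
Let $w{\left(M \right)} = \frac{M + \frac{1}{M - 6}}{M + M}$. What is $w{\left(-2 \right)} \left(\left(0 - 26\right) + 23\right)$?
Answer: $- \frac{51}{32} \approx -1.5938$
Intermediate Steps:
$w{\left(M \right)} = \frac{M + \frac{1}{-6 + M}}{2 M}$
$w{\left(-2 \right)} \left(\left(0 - 26\right) + 23\right) = \frac{1 + \left(-2\right)^{2} - -12}{2 \left(-2\right) \left(-6 - 2\right)} \left(\left(0 - 26\right) + 23\right) = \frac{1}{2} \left(- \frac{1}{2}\right) \frac{1}{-8} \left(1 + 4 + 12\right) \left(\left(0 - 26\right) + 23\right) = \frac{1}{2} \left(- \frac{1}{2}\right) \left(- \frac{1}{8}\right) 17 \left(-26 + 23\right) = \frac{17}{32} \left(-3\right) = - \frac{51}{32}$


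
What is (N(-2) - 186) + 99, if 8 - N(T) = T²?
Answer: -83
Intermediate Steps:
N(T) = 8 - T²
(N(-2) - 186) + 99 = ((8 - 1*(-2)²) - 186) + 99 = ((8 - 1*4) - 186) + 99 = ((8 - 4) - 186) + 99 = (4 - 186) + 99 = -182 + 99 = -83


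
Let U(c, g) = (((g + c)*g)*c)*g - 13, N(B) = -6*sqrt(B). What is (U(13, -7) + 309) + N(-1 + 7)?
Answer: 4118 - 6*sqrt(6) ≈ 4103.3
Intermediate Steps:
U(c, g) = -13 + c*g**2*(c + g) (U(c, g) = (((c + g)*g)*c)*g - 13 = ((g*(c + g))*c)*g - 13 = (c*g*(c + g))*g - 13 = c*g**2*(c + g) - 13 = -13 + c*g**2*(c + g))
(U(13, -7) + 309) + N(-1 + 7) = ((-13 + 13*(-7)**3 + 13**2*(-7)**2) + 309) - 6*sqrt(-1 + 7) = ((-13 + 13*(-343) + 169*49) + 309) - 6*sqrt(6) = ((-13 - 4459 + 8281) + 309) - 6*sqrt(6) = (3809 + 309) - 6*sqrt(6) = 4118 - 6*sqrt(6)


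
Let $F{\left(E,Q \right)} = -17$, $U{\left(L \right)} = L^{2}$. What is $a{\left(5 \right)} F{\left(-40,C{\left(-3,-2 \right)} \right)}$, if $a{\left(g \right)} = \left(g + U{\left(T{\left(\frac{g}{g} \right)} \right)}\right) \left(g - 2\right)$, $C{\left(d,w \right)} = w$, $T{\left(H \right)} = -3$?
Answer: $-714$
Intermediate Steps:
$a{\left(g \right)} = \left(-2 + g\right) \left(9 + g\right)$ ($a{\left(g \right)} = \left(g + \left(-3\right)^{2}\right) \left(g - 2\right) = \left(g + 9\right) \left(-2 + g\right) = \left(9 + g\right) \left(-2 + g\right) = \left(-2 + g\right) \left(9 + g\right)$)
$a{\left(5 \right)} F{\left(-40,C{\left(-3,-2 \right)} \right)} = \left(-18 + 5^{2} + 7 \cdot 5\right) \left(-17\right) = \left(-18 + 25 + 35\right) \left(-17\right) = 42 \left(-17\right) = -714$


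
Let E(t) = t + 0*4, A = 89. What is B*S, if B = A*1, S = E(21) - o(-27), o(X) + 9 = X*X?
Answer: -62211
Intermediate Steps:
o(X) = -9 + X² (o(X) = -9 + X*X = -9 + X²)
E(t) = t (E(t) = t + 0 = t)
S = -699 (S = 21 - (-9 + (-27)²) = 21 - (-9 + 729) = 21 - 1*720 = 21 - 720 = -699)
B = 89 (B = 89*1 = 89)
B*S = 89*(-699) = -62211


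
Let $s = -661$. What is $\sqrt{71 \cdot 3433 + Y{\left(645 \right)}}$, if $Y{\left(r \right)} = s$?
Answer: $\sqrt{243082} \approx 493.03$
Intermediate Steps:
$Y{\left(r \right)} = -661$
$\sqrt{71 \cdot 3433 + Y{\left(645 \right)}} = \sqrt{71 \cdot 3433 - 661} = \sqrt{243743 - 661} = \sqrt{243082}$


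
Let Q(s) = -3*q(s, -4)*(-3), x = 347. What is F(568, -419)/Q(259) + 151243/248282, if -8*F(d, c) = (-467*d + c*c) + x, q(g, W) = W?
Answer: -2767492769/8938152 ≈ -309.63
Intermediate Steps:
F(d, c) = -347/8 - c**2/8 + 467*d/8 (F(d, c) = -((-467*d + c*c) + 347)/8 = -((-467*d + c**2) + 347)/8 = -((c**2 - 467*d) + 347)/8 = -(347 + c**2 - 467*d)/8 = -347/8 - c**2/8 + 467*d/8)
Q(s) = -36 (Q(s) = -3*(-4)*(-3) = 12*(-3) = -36)
F(568, -419)/Q(259) + 151243/248282 = (-347/8 - 1/8*(-419)**2 + (467/8)*568)/(-36) + 151243/248282 = (-347/8 - 1/8*175561 + 33157)*(-1/36) + 151243*(1/248282) = (-347/8 - 175561/8 + 33157)*(-1/36) + 151243/248282 = (22337/2)*(-1/36) + 151243/248282 = -22337/72 + 151243/248282 = -2767492769/8938152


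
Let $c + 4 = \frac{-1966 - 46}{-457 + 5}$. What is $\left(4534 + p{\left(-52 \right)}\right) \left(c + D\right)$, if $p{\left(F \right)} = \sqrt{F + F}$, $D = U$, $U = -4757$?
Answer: $- \frac{2436979660}{113} - \frac{1074980 i \sqrt{26}}{113} \approx -2.1566 \cdot 10^{7} - 48508.0 i$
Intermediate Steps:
$D = -4757$
$c = \frac{51}{113}$ ($c = -4 + \frac{-1966 - 46}{-457 + 5} = -4 - \frac{2012}{-452} = -4 - - \frac{503}{113} = -4 + \frac{503}{113} = \frac{51}{113} \approx 0.45133$)
$p{\left(F \right)} = \sqrt{2} \sqrt{F}$ ($p{\left(F \right)} = \sqrt{2 F} = \sqrt{2} \sqrt{F}$)
$\left(4534 + p{\left(-52 \right)}\right) \left(c + D\right) = \left(4534 + \sqrt{2} \sqrt{-52}\right) \left(\frac{51}{113} - 4757\right) = \left(4534 + \sqrt{2} \cdot 2 i \sqrt{13}\right) \left(- \frac{537490}{113}\right) = \left(4534 + 2 i \sqrt{26}\right) \left(- \frac{537490}{113}\right) = - \frac{2436979660}{113} - \frac{1074980 i \sqrt{26}}{113}$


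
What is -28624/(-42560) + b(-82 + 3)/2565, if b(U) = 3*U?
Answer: 731/1260 ≈ 0.58016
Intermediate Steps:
-28624/(-42560) + b(-82 + 3)/2565 = -28624/(-42560) + (3*(-82 + 3))/2565 = -28624*(-1/42560) + (3*(-79))*(1/2565) = 1789/2660 - 237*1/2565 = 1789/2660 - 79/855 = 731/1260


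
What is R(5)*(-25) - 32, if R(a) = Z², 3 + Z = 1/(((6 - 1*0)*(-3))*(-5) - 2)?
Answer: -1977033/7744 ≈ -255.30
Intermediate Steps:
Z = -263/88 (Z = -3 + 1/(((6 - 1*0)*(-3))*(-5) - 2) = -3 + 1/(((6 + 0)*(-3))*(-5) - 2) = -3 + 1/((6*(-3))*(-5) - 2) = -3 + 1/(-18*(-5) - 2) = -3 + 1/(90 - 2) = -3 + 1/88 = -263/88 ≈ -2.9886)
R(a) = 69169/7744 (R(a) = (-263/88)² = 69169/7744)
R(5)*(-25) - 32 = (69169/7744)*(-25) - 32 = -1729225/7744 - 32 = -1977033/7744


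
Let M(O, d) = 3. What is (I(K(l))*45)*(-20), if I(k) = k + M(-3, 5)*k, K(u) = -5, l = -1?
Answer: 18000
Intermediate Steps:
I(k) = 4*k (I(k) = k + 3*k = 4*k)
(I(K(l))*45)*(-20) = ((4*(-5))*45)*(-20) = -20*45*(-20) = -900*(-20) = 18000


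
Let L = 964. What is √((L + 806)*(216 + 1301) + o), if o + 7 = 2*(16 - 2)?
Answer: 11*√22191 ≈ 1638.6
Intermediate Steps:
o = 21 (o = -7 + 2*(16 - 2) = -7 + 2*14 = -7 + 28 = 21)
√((L + 806)*(216 + 1301) + o) = √((964 + 806)*(216 + 1301) + 21) = √(1770*1517 + 21) = √(2685090 + 21) = √2685111 = 11*√22191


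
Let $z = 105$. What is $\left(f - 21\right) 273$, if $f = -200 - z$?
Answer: $-88998$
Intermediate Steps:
$f = -305$ ($f = -200 - 105 = -305$)
$\left(f - 21\right) 273 = \left(-305 - 21\right) 273 = \left(-326\right) 273 = -88998$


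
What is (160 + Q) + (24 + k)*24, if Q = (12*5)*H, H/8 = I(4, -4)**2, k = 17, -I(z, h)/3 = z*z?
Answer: 1107064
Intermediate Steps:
I(z, h) = -3*z**2 (I(z, h) = -3*z*z = -3*z**2)
H = 18432 (H = 8*(-3*4**2)**2 = 8*(-3*16)**2 = 8*(-48)**2 = 8*2304 = 18432)
Q = 1105920 (Q = (12*5)*18432 = 60*18432 = 1105920)
(160 + Q) + (24 + k)*24 = (160 + 1105920) + (24 + 17)*24 = 1106080 + 41*24 = 1106080 + 984 = 1107064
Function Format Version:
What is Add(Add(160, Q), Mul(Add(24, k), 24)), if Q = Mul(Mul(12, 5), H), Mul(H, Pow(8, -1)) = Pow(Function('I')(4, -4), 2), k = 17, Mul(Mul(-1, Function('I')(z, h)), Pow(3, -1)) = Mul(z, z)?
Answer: 1107064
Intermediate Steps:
Function('I')(z, h) = Mul(-3, Pow(z, 2)) (Function('I')(z, h) = Mul(-3, Mul(z, z)) = Mul(-3, Pow(z, 2)))
H = 18432 (H = Mul(8, Pow(Mul(-3, Pow(4, 2)), 2)) = Mul(8, Pow(Mul(-3, 16), 2)) = Mul(8, Pow(-48, 2)) = Mul(8, 2304) = 18432)
Q = 1105920 (Q = Mul(Mul(12, 5), 18432) = Mul(60, 18432) = 1105920)
Add(Add(160, Q), Mul(Add(24, k), 24)) = Add(Add(160, 1105920), Mul(Add(24, 17), 24)) = Add(1106080, Mul(41, 24)) = Add(1106080, 984) = 1107064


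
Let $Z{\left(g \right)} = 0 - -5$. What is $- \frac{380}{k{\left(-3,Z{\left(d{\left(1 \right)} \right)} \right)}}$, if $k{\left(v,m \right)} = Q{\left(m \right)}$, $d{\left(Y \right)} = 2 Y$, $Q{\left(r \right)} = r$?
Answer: $-76$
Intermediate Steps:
$Z{\left(g \right)} = 5$ ($Z{\left(g \right)} = 0 + 5 = 5$)
$k{\left(v,m \right)} = m$
$- \frac{380}{k{\left(-3,Z{\left(d{\left(1 \right)} \right)} \right)}} = - \frac{380}{5} = \left(-380\right) \frac{1}{5} = -76$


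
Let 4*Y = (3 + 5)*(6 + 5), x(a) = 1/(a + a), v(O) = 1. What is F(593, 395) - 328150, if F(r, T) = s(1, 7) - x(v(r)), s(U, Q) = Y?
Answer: -656257/2 ≈ -3.2813e+5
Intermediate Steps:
x(a) = 1/(2*a)
Y = 22 (Y = ((3 + 5)*(6 + 5))/4 = (8*11)/4 = (¼)*88 = 22)
s(U, Q) = 22
F(r, T) = 43/2 (F(r, T) = 22 - 1/(2*1) = 22 - 1/2 = 22 - 1*½ = 22 - ½ = 43/2)
F(593, 395) - 328150 = 43/2 - 328150 = -656257/2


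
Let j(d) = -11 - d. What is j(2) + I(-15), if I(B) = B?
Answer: -28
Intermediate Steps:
j(2) + I(-15) = (-11 - 1*2) - 15 = (-11 - 2) - 15 = -13 - 15 = -28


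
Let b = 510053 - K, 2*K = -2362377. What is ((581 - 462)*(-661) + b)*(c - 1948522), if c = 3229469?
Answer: 4131265431255/2 ≈ 2.0656e+12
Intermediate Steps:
K = -2362377/2 (K = (½)*(-2362377) = -2362377/2 ≈ -1.1812e+6)
b = 3382483/2 (b = 510053 - 1*(-2362377/2) = 510053 + 2362377/2 = 3382483/2 ≈ 1.6912e+6)
((581 - 462)*(-661) + b)*(c - 1948522) = ((581 - 462)*(-661) + 3382483/2)*(3229469 - 1948522) = (119*(-661) + 3382483/2)*1280947 = (-78659 + 3382483/2)*1280947 = (3225165/2)*1280947 = 4131265431255/2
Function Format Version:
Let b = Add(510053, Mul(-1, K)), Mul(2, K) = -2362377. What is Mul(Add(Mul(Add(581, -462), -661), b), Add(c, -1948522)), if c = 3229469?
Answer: Rational(4131265431255, 2) ≈ 2.0656e+12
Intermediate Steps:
K = Rational(-2362377, 2) (K = Mul(Rational(1, 2), -2362377) = Rational(-2362377, 2) ≈ -1.1812e+6)
b = Rational(3382483, 2) (b = Add(510053, Mul(-1, Rational(-2362377, 2))) = Add(510053, Rational(2362377, 2)) = Rational(3382483, 2) ≈ 1.6912e+6)
Mul(Add(Mul(Add(581, -462), -661), b), Add(c, -1948522)) = Mul(Add(Mul(Add(581, -462), -661), Rational(3382483, 2)), Add(3229469, -1948522)) = Mul(Add(Mul(119, -661), Rational(3382483, 2)), 1280947) = Mul(Add(-78659, Rational(3382483, 2)), 1280947) = Mul(Rational(3225165, 2), 1280947) = Rational(4131265431255, 2)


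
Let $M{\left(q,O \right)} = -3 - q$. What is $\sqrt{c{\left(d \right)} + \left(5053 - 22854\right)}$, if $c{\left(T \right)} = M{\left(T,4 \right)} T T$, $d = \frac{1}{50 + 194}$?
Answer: $\frac{i \sqrt{15774068245737}}{29768} \approx 133.42 i$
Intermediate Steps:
$d = \frac{1}{244} \approx 0.0040984$
$c{\left(T \right)} = T^{2} \left(-3 - T\right)$ ($c{\left(T \right)} = \left(-3 - T\right) T T = T \left(-3 - T\right) T = T^{2} \left(-3 - T\right)$)
$\sqrt{c{\left(d \right)} + \left(5053 - 22854\right)} = \sqrt{\frac{-3 - \frac{1}{244}}{59536} + \left(5053 - 22854\right)} = \sqrt{\frac{1}{59536} \left(- \frac{733}{244}\right) - 17801} = \sqrt{- \frac{733}{14526784} - 17801} = \sqrt{- \frac{258591282717}{14526784}} = \frac{i \sqrt{15774068245737}}{29768}$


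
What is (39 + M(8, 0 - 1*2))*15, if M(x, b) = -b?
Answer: 615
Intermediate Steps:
(39 + M(8, 0 - 1*2))*15 = (39 - (0 - 1*2))*15 = (39 - (0 - 2))*15 = (39 - 1*(-2))*15 = (39 + 2)*15 = 41*15 = 615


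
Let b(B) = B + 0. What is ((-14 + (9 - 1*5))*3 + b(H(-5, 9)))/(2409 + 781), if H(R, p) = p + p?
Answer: -6/1595 ≈ -0.0037618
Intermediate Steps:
H(R, p) = 2*p
b(B) = B
((-14 + (9 - 1*5))*3 + b(H(-5, 9)))/(2409 + 781) = ((-14 + (9 - 1*5))*3 + 2*9)/(2409 + 781) = ((-14 + (9 - 5))*3 + 18)/3190 = ((-14 + 4)*3 + 18)*(1/3190) = (-10*3 + 18)*(1/3190) = (-30 + 18)*(1/3190) = -12*1/3190 = -6/1595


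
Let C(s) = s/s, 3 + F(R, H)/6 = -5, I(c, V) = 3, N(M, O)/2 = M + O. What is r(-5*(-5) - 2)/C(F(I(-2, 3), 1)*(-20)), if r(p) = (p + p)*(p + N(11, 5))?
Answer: 2530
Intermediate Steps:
N(M, O) = 2*M + 2*O (N(M, O) = 2*(M + O) = 2*M + 2*O)
F(R, H) = -48 (F(R, H) = -18 + 6*(-5) = -18 - 30 = -48)
r(p) = 2*p*(32 + p) (r(p) = (p + p)*(p + (2*11 + 2*5)) = (2*p)*(p + (22 + 10)) = (2*p)*(p + 32) = (2*p)*(32 + p) = 2*p*(32 + p))
C(s) = 1
r(-5*(-5) - 2)/C(F(I(-2, 3), 1)*(-20)) = (2*(-5*(-5) - 2)*(32 + (-5*(-5) - 2)))/1 = (2*(25 - 2)*(32 + (25 - 2)))*1 = (2*23*(32 + 23))*1 = (2*23*55)*1 = 2530*1 = 2530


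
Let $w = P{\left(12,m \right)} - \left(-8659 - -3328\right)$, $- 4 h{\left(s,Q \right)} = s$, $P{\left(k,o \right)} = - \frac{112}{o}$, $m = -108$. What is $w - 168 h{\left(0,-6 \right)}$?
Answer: $\frac{143965}{27} \approx 5332.0$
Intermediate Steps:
$h{\left(s,Q \right)} = - \frac{s}{4}$
$w = \frac{143965}{27}$ ($w = - \frac{112}{-108} - \left(-8659 - -3328\right) = \left(-112\right) \left(- \frac{1}{108}\right) - \left(-8659 + 3328\right) = \frac{28}{27} - -5331 = \frac{28}{27} + 5331 = \frac{143965}{27} \approx 5332.0$)
$w - 168 h{\left(0,-6 \right)} = \frac{143965}{27} - 168 \left(\left(- \frac{1}{4}\right) 0\right) = \frac{143965}{27} - 0 = \frac{143965}{27} + 0 = \frac{143965}{27}$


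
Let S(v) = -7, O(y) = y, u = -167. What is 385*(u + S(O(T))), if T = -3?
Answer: -66990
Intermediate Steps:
385*(u + S(O(T))) = 385*(-167 - 7) = 385*(-174) = -66990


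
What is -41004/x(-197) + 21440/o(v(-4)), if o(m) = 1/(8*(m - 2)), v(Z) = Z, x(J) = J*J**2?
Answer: -7868006220756/7645373 ≈ -1.0291e+6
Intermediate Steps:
x(J) = J**3
o(m) = 1/(-16 + 8*m) (o(m) = 1/(8*(-2 + m)) = 1/(-16 + 8*m))
-41004/x(-197) + 21440/o(v(-4)) = -41004/((-197)**3) + 21440/((1/(8*(-2 - 4)))) = -41004/(-7645373) + 21440/(((1/8)/(-6))) = -41004*(-1/7645373) + 21440/(((1/8)*(-1/6))) = 41004/7645373 + 21440/(-1/48) = 41004/7645373 + 21440*(-48) = 41004/7645373 - 1029120 = -7868006220756/7645373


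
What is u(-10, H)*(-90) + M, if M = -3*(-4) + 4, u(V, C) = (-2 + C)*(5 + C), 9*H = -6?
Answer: 1056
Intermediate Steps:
H = -⅔ (H = (⅑)*(-6) = -⅔ ≈ -0.66667)
M = 16 (M = 12 + 4 = 16)
u(-10, H)*(-90) + M = (-10 + (-⅔)² + 3*(-⅔))*(-90) + 16 = (-10 + 4/9 - 2)*(-90) + 16 = -104/9*(-90) + 16 = 1040 + 16 = 1056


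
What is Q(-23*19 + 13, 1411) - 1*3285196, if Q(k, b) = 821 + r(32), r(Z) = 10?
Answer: -3284365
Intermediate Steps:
Q(k, b) = 831 (Q(k, b) = 821 + 10 = 831)
Q(-23*19 + 13, 1411) - 1*3285196 = 831 - 1*3285196 = 831 - 3285196 = -3284365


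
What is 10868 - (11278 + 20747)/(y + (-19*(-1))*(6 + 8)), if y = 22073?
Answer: 242748227/22339 ≈ 10867.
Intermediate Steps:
10868 - (11278 + 20747)/(y + (-19*(-1))*(6 + 8)) = 10868 - (11278 + 20747)/(22073 + (-19*(-1))*(6 + 8)) = 10868 - 32025/(22073 + 19*14) = 10868 - 32025/(22073 + 266) = 10868 - 32025/22339 = 242748227/22339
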